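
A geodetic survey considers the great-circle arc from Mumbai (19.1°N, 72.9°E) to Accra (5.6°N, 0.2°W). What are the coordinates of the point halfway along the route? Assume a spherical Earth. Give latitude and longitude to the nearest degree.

Write both endpoints as unit vectors p₁, p₂ with components (cos φ cos λ, cos φ sin λ, sin φ).
The central angle between the endpoints is δ = arccos(p₁·p₂) ≈ 1.261 rad (72.2°).
Interpolate at f = 1/2 with slerp weights a = sin((1−f)δ)/sin δ ≈ 0.619, b = sin(fδ)/sin δ ≈ 0.619.
p = a·p₁ + b·p₂ ≈ (0.788, 0.557, 0.263); φ = arcsin(p_z) ≈ 15.24°, λ = atan2(p_y, p_x) ≈ 35.25°.

≈ (15°N, 35°E)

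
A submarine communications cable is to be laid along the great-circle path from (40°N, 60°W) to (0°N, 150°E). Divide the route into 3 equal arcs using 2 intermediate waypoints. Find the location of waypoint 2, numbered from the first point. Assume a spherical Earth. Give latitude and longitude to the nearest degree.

≈ (37°N, 176°E)

Convert each endpoint to a unit vector on the sphere (x = cos φ cos λ, y = cos φ sin λ, z = sin φ).
The central angle between the endpoints is δ = arccos(p₁·p₂) ≈ 2.296 rad (131.6°).
Interpolate at f = 2/3 with slerp weights a = sin((1−f)δ)/sin δ ≈ 0.926, b = sin(fδ)/sin δ ≈ 1.335.
p = a·p₁ + b·p₂ ≈ (-0.802, 0.053, 0.595); φ = arcsin(p_z) ≈ 36.52°, λ = atan2(p_y, p_x) ≈ 176.19°.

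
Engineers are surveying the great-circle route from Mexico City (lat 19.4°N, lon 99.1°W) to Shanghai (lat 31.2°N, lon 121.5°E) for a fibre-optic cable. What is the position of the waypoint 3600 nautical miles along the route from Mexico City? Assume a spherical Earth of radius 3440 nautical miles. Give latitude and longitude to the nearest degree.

Convert each endpoint to a unit vector on the sphere (x = cos φ cos λ, y = cos φ sin λ, z = sin φ).
The central angle between the endpoints is δ = arccos(p₁·p₂) ≈ 2.027 rad (116.1°). The total great-circle distance is δ·R ≈ 2.027 × 3440 ≈ 6973 nmi, so the target fraction is f = 3600/6973 ≈ 0.516.
Interpolate at f ≈ 0.516 with slerp weights a = sin((1−f)δ)/sin δ ≈ 0.925, b = sin(fδ)/sin δ ≈ 0.964.
p = a·p₁ + b·p₂ ≈ (-0.569, -0.159, 0.807); φ = arcsin(p_z) ≈ 53.79°, λ = atan2(p_y, p_x) ≈ -164.43°.

≈ lat 54°N, lon 164°W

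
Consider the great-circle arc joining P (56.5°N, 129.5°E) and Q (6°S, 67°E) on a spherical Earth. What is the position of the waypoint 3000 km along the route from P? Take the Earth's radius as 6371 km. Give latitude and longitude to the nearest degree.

≈ (39°N, 98°E)

From cos δ = sin φ₁ sin φ₂ + cos φ₁ cos φ₂ cos Δλ, the central angle is δ ≈ 1.404 rad (80.4°). The total great-circle distance is δ·R ≈ 1.404 × 6371 ≈ 8943 km, so the target fraction is f = 3000/8943 ≈ 0.335.
Interpolate at f ≈ 0.335 with slerp weights a = sin((1−f)δ)/sin δ ≈ 0.815, b = sin(fδ)/sin δ ≈ 0.460.
p = a·p₁ + b·p₂ ≈ (-0.107, 0.768, 0.631); φ = arcsin(p_z) ≈ 39.14°, λ = atan2(p_y, p_x) ≈ 97.95°.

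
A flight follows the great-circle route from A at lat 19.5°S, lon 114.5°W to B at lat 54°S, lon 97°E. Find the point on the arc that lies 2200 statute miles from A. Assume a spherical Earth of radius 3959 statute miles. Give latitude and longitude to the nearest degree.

Convert each endpoint to a unit vector on the sphere (x = cos φ cos λ, y = cos φ sin λ, z = sin φ).
The central angle between the endpoints is δ = arccos(p₁·p₂) ≈ 1.775 rad (101.7°). The total great-circle distance is δ·R ≈ 1.775 × 3959 ≈ 7026 mi, so the target fraction is f = 2200/7026 ≈ 0.313.
Interpolate at f ≈ 0.313 with slerp weights a = sin((1−f)δ)/sin δ ≈ 0.959, b = sin(fδ)/sin δ ≈ 0.539.
p = a·p₁ + b·p₂ ≈ (-0.413, -0.508, -0.756); φ = arcsin(p_z) ≈ -49.09°, λ = atan2(p_y, p_x) ≈ -129.13°.

≈ lat 49°S, lon 129°W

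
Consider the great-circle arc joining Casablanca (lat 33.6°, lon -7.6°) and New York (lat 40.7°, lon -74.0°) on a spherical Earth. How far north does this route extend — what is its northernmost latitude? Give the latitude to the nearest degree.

The great circle lies in the plane with unit normal n̂ = (p₁ × p₂)/|p₁ × p₂|.
Here n̂_z ≈ -0.733; the vertex latitude is φ_max = arccos|n̂_z| ≈ 42.9°.
Check via Clairaut: cos φ_max = |cos φ₁| · sin C = cos(33.6°)·sin(61.6°) ≈ 0.733, again giving ≈ 42.9°.

≈ 43°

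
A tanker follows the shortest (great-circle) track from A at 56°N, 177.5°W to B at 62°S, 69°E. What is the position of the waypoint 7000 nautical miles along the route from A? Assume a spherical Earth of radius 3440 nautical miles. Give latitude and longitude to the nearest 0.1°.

≈ 42.9°S, 109.0°E

Convert each endpoint to a unit vector on the sphere (x = cos φ cos λ, y = cos φ sin λ, z = sin φ).
The central angle between the endpoints is δ = arccos(p₁·p₂) ≈ 2.562 rad (146.8°). The total great-circle distance is δ·R ≈ 2.562 × 3440 ≈ 8813 nmi, so the target fraction is f = 7000/8813 ≈ 0.794.
Interpolate at f ≈ 0.794 with slerp weights a = sin((1−f)δ)/sin δ ≈ 0.918, b = sin(fδ)/sin δ ≈ 1.633.
p = a·p₁ + b·p₂ ≈ (-0.238, 0.693, -0.680); φ = arcsin(p_z) ≈ -42.86°, λ = atan2(p_y, p_x) ≈ 108.98°.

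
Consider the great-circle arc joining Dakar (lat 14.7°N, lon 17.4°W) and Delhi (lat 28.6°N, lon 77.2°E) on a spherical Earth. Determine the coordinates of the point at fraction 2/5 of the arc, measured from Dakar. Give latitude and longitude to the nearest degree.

The haversine formula gives a central angle δ ≈ 1.517 rad (86.9°) between the endpoints.
Interpolate at f = 2/5 with slerp weights a = sin((1−f)δ)/sin δ ≈ 0.791, b = sin(fδ)/sin δ ≈ 0.571.
p = a·p₁ + b·p₂ ≈ (0.841, 0.260, 0.474); φ = arcsin(p_z) ≈ 28.30°, λ = atan2(p_y, p_x) ≈ 17.19°.

≈ lat 28°N, lon 17°E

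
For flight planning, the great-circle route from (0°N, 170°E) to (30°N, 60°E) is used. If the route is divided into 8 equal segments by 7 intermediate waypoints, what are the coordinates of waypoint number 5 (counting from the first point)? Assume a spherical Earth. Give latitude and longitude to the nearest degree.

≈ (29°N, 106°E)

Convert each endpoint to a unit vector on the sphere (x = cos φ cos λ, y = cos φ sin λ, z = sin φ).
The central angle between the endpoints is δ = arccos(p₁·p₂) ≈ 1.872 rad (107.2°).
Interpolate at f = 5/8 with slerp weights a = sin((1−f)δ)/sin δ ≈ 0.676, b = sin(fδ)/sin δ ≈ 0.964.
p = a·p₁ + b·p₂ ≈ (-0.248, 0.840, 0.482); φ = arcsin(p_z) ≈ 28.81°, λ = atan2(p_y, p_x) ≈ 106.46°.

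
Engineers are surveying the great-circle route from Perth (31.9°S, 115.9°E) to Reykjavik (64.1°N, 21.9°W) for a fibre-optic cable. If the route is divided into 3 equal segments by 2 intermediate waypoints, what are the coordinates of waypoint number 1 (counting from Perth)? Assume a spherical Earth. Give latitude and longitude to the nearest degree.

≈ (11°N, 97°E)

From cos δ = sin φ₁ sin φ₂ + cos φ₁ cos φ₂ cos Δλ, the central angle is δ ≈ 2.419 rad (138.6°).
Interpolate at f = 1/3 with slerp weights a = sin((1−f)δ)/sin δ ≈ 1.511, b = sin(fδ)/sin δ ≈ 1.091.
p = a·p₁ + b·p₂ ≈ (-0.118, 0.976, 0.183); φ = arcsin(p_z) ≈ 10.57°, λ = atan2(p_y, p_x) ≈ 96.89°.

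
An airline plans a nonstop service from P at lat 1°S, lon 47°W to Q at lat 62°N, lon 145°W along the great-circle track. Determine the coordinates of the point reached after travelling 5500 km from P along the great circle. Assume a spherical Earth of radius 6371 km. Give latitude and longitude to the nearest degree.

From cos δ = sin φ₁ sin φ₂ + cos φ₁ cos φ₂ cos Δλ, the central angle is δ ≈ 1.652 rad (94.6°). The total great-circle distance is δ·R ≈ 1.652 × 6371 ≈ 10522 km, so the target fraction is f = 5500/10522 ≈ 0.523.
Interpolate at f ≈ 0.523 with slerp weights a = sin((1−f)δ)/sin δ ≈ 0.712, b = sin(fδ)/sin δ ≈ 0.762.
p = a·p₁ + b·p₂ ≈ (0.192, -0.726, 0.661); φ = arcsin(p_z) ≈ 41.36°, λ = atan2(p_y, p_x) ≈ -75.18°.

≈ lat 41°N, lon 75°W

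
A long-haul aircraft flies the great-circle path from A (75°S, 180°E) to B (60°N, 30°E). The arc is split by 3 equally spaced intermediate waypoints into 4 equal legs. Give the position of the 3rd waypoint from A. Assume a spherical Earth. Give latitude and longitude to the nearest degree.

≈ (21°N, 47°E)

The haversine formula gives a central angle δ ≈ 2.820 rad (161.5°) between the endpoints.
Interpolate at f = 3/4 with slerp weights a = sin((1−f)δ)/sin δ ≈ 2.047, b = sin(fδ)/sin δ ≈ 2.704.
p = a·p₁ + b·p₂ ≈ (0.641, 0.676, 0.364); φ = arcsin(p_z) ≈ 21.34°, λ = atan2(p_y, p_x) ≈ 46.52°.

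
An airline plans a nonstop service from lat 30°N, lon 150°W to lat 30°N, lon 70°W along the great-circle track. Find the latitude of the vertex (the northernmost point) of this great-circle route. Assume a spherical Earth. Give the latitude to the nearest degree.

≈ 37°N

The great circle lies in the plane with unit normal n̂ = (p₁ × p₂)/|p₁ × p₂|.
Here n̂_z ≈ +0.799; the vertex latitude is φ_max = arccos|n̂_z| ≈ 37.0°.
Check via Clairaut: cos φ_max = |cos φ₁| · sin C = cos(30.0°)·sin(67.2°) ≈ 0.799, again giving ≈ 37.0°.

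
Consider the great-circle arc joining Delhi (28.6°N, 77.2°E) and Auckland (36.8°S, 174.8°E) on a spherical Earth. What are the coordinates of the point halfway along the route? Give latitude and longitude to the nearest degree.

Convert each endpoint to a unit vector on the sphere (x = cos φ cos λ, y = cos φ sin λ, z = sin φ).
The central angle between the endpoints is δ = arccos(p₁·p₂) ≈ 1.960 rad (112.3°).
Interpolate at f = 1/2 with slerp weights a = sin((1−f)δ)/sin δ ≈ 0.898, b = sin(fδ)/sin δ ≈ 0.898.
p = a·p₁ + b·p₂ ≈ (-0.541, 0.834, -0.108); φ = arcsin(p_z) ≈ -6.20°, λ = atan2(p_y, p_x) ≈ 122.99°.

≈ (6°S, 123°E)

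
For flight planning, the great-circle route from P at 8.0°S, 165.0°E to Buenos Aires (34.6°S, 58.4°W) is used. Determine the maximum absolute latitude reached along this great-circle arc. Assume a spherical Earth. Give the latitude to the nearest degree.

≈ 49°S

The great circle lies in the plane with unit normal n̂ = (p₁ × p₂)/|p₁ × p₂|.
Here n̂_z ≈ +0.653; the vertex latitude is φ_max = arccos|n̂_z| ≈ 49.3°.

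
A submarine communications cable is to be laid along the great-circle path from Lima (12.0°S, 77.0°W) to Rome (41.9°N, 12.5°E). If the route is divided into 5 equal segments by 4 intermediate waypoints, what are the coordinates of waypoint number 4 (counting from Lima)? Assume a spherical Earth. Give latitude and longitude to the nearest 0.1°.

Write both endpoints as unit vectors p₁, p₂ with components (cos φ cos λ, cos φ sin λ, sin φ).
The central angle between the endpoints is δ = arccos(p₁·p₂) ≈ 1.704 rad (97.6°).
Interpolate at f = 4/5 with slerp weights a = sin((1−f)δ)/sin δ ≈ 0.337, b = sin(fδ)/sin δ ≈ 0.987.
p = a·p₁ + b·p₂ ≈ (0.792, -0.162, 0.589); φ = arcsin(p_z) ≈ 36.10°, λ = atan2(p_y, p_x) ≈ -11.59°.

≈ 36.1°N, 11.6°W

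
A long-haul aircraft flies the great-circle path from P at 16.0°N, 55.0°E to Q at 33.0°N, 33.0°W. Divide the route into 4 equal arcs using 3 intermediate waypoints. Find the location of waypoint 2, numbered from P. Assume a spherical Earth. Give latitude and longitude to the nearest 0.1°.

≈ 32.3°N, 14.8°E

The haversine formula gives a central angle δ ≈ 1.392 rad (79.7°) between the endpoints.
Interpolate at f = 2/4 with slerp weights a = sin((1−f)δ)/sin δ ≈ 0.651, b = sin(fδ)/sin δ ≈ 0.651.
p = a·p₁ + b·p₂ ≈ (0.817, 0.215, 0.534); φ = arcsin(p_z) ≈ 32.30°, λ = atan2(p_y, p_x) ≈ 14.76°.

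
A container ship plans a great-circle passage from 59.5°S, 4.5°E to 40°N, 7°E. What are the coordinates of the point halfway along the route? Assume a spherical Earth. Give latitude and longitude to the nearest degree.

≈ 10°S, 6°E

Convert each endpoint to a unit vector on the sphere (x = cos φ cos λ, y = cos φ sin λ, z = sin φ).
The central angle between the endpoints is δ = arccos(p₁·p₂) ≈ 1.737 rad (99.5°).
Interpolate at f = 1/2 with slerp weights a = sin((1−f)δ)/sin δ ≈ 0.774, b = sin(fδ)/sin δ ≈ 0.774.
p = a·p₁ + b·p₂ ≈ (0.980, 0.103, -0.169); φ = arcsin(p_z) ≈ -9.75°, λ = atan2(p_y, p_x) ≈ 6.00°.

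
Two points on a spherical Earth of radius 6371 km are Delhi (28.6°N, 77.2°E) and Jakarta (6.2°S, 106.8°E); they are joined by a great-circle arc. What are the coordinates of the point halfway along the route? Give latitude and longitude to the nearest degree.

Convert each endpoint to a unit vector on the sphere (x = cos φ cos λ, y = cos φ sin λ, z = sin φ).
The central angle between the endpoints is δ = arccos(p₁·p₂) ≈ 0.785 rad (45.0°).
Interpolate at f = 1/2 with slerp weights a = sin((1−f)δ)/sin δ ≈ 0.541, b = sin(fδ)/sin δ ≈ 0.541.
p = a·p₁ + b·p₂ ≈ (-0.050, 0.978, 0.201); φ = arcsin(p_z) ≈ 11.57°, λ = atan2(p_y, p_x) ≈ 92.94°.

≈ (12°N, 93°E)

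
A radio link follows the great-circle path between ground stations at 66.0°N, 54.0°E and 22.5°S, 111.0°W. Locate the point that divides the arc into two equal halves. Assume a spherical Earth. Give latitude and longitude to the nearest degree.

The haversine formula gives a central angle δ ≈ 2.364 rad (135.4°) between the endpoints.
Interpolate at f = 1/2 with slerp weights a = sin((1−f)δ)/sin δ ≈ 1.319, b = sin(fδ)/sin δ ≈ 1.319.
p = a·p₁ + b·p₂ ≈ (-0.121, -0.704, 0.700); φ = arcsin(p_z) ≈ 44.44°, λ = atan2(p_y, p_x) ≈ -99.79°.

≈ 44°N, 100°W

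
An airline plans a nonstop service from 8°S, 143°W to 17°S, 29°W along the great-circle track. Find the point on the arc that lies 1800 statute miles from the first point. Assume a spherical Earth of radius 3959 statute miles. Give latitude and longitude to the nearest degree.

Convert each endpoint to a unit vector on the sphere (x = cos φ cos λ, y = cos φ sin λ, z = sin φ).
The central angle between the endpoints is δ = arccos(p₁·p₂) ≈ 1.922 rad (110.2°). The total great-circle distance is δ·R ≈ 1.922 × 3959 ≈ 7611 mi, so the target fraction is f = 1800/7611 ≈ 0.236.
Interpolate at f ≈ 0.236 with slerp weights a = sin((1−f)δ)/sin δ ≈ 1.060, b = sin(fδ)/sin δ ≈ 0.468.
p = a·p₁ + b·p₂ ≈ (-0.447, -0.848, -0.284); φ = arcsin(p_z) ≈ -16.51°, λ = atan2(p_y, p_x) ≈ -117.77°.

≈ 17°S, 118°W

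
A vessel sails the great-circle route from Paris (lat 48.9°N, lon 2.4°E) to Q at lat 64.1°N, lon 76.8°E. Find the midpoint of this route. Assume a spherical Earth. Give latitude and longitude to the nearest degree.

≈ lat 62°N, lon 31°E

Convert each endpoint to a unit vector on the sphere (x = cos φ cos λ, y = cos φ sin λ, z = sin φ).
The central angle between the endpoints is δ = arccos(p₁·p₂) ≈ 0.715 rad (41.0°).
Interpolate at f = 1/2 with slerp weights a = sin((1−f)δ)/sin δ ≈ 0.534, b = sin(fδ)/sin δ ≈ 0.534.
p = a·p₁ + b·p₂ ≈ (0.404, 0.242, 0.882); φ = arcsin(p_z) ≈ 61.93°, λ = atan2(p_y, p_x) ≈ 30.90°.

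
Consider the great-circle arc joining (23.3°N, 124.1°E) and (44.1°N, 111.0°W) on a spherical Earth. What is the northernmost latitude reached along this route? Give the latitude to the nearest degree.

≈ 57°N

The great circle lies in the plane with unit normal n̂ = (p₁ × p₂)/|p₁ × p₂|.
Here n̂_z ≈ +0.544; the vertex latitude is φ_max = arccos|n̂_z| ≈ 57.1°.
Check via Clairaut: cos φ_max = |cos φ₁| · sin C = cos(23.3°)·sin(36.3°) ≈ 0.544, again giving ≈ 57.1°.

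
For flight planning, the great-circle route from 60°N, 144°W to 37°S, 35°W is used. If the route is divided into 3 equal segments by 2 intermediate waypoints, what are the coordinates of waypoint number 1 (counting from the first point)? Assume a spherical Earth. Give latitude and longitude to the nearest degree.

Write both endpoints as unit vectors p₁, p₂ with components (cos φ cos λ, cos φ sin λ, sin φ).
The central angle between the endpoints is δ = arccos(p₁·p₂) ≈ 2.280 rad (130.6°).
Interpolate at f = 1/3 with slerp weights a = sin((1−f)δ)/sin δ ≈ 1.316, b = sin(fδ)/sin δ ≈ 0.908.
p = a·p₁ + b·p₂ ≈ (0.062, -0.803, 0.593); φ = arcsin(p_z) ≈ 36.40°, λ = atan2(p_y, p_x) ≈ -85.62°.

≈ 36°N, 86°W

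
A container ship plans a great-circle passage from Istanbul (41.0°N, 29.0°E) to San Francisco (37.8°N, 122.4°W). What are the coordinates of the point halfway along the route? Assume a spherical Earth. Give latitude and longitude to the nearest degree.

≈ (73°N, 52°W)

Write both endpoints as unit vectors p₁, p₂ with components (cos φ cos λ, cos φ sin λ, sin φ).
The central angle between the endpoints is δ = arccos(p₁·p₂) ≈ 1.693 rad (97.0°).
Interpolate at f = 1/2 with slerp weights a = sin((1−f)δ)/sin δ ≈ 0.754, b = sin(fδ)/sin δ ≈ 0.754.
p = a·p₁ + b·p₂ ≈ (0.179, -0.227, 0.957); φ = arcsin(p_z) ≈ 73.20°, λ = atan2(p_y, p_x) ≈ -51.84°.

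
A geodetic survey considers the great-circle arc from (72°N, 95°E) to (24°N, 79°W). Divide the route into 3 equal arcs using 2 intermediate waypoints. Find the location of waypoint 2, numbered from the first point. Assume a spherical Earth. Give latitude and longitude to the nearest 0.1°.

The haversine formula gives a central angle δ ≈ 1.465 rad (83.9°) between the endpoints.
Interpolate at f = 2/3 with slerp weights a = sin((1−f)δ)/sin δ ≈ 0.472, b = sin(fδ)/sin δ ≈ 0.833.
p = a·p₁ + b·p₂ ≈ (0.133, -0.602, 0.787); φ = arcsin(p_z) ≈ 51.95°, λ = atan2(p_y, p_x) ≈ -77.58°.

≈ (51.9°N, 77.6°W)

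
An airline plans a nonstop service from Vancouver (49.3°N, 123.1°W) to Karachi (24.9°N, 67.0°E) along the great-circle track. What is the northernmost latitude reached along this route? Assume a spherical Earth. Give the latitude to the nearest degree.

The great circle lies in the plane with unit normal n̂ = (p₁ × p₂)/|p₁ × p₂|.
Here n̂_z ≈ -0.108; the vertex latitude is φ_max = arccos|n̂_z| ≈ 83.8°.

≈ 84°N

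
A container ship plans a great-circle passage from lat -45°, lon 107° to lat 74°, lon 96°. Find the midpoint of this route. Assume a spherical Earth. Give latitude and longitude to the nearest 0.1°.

≈ lat 14.6°, lon 103.9°

Convert each endpoint to a unit vector on the sphere (x = cos φ cos λ, y = cos φ sin λ, z = sin φ).
The central angle between the endpoints is δ = arccos(p₁·p₂) ≈ 2.081 rad (119.2°).
Interpolate at f = 1/2 with slerp weights a = sin((1−f)δ)/sin δ ≈ 0.989, b = sin(fδ)/sin δ ≈ 0.989.
p = a·p₁ + b·p₂ ≈ (-0.233, 0.939, 0.251); φ = arcsin(p_z) ≈ 14.55°, λ = atan2(p_y, p_x) ≈ 103.92°.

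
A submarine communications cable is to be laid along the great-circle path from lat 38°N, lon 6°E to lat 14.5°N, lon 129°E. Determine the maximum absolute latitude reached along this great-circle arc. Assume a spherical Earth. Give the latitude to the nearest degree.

≈ 48°N

The great circle lies in the plane with unit normal n̂ = (p₁ × p₂)/|p₁ × p₂|.
Here n̂_z ≈ +0.663; the vertex latitude is φ_max = arccos|n̂_z| ≈ 48.5°.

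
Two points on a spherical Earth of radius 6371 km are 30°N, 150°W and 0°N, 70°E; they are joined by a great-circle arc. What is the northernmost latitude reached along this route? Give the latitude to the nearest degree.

≈ 42°N

The great circle lies in the plane with unit normal n̂ = (p₁ × p₂)/|p₁ × p₂|.
Here n̂_z ≈ -0.744; the vertex latitude is φ_max = arccos|n̂_z| ≈ 41.9°.
Check via Clairaut: cos φ_max = |cos φ₁| · sin C = cos(30.0°)·sin(59.2°) ≈ 0.744, again giving ≈ 41.9°.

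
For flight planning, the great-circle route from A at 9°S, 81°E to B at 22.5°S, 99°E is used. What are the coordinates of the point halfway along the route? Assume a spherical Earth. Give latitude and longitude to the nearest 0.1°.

Convert each endpoint to a unit vector on the sphere (x = cos φ cos λ, y = cos φ sin λ, z = sin φ).
The central angle between the endpoints is δ = arccos(p₁·p₂) ≈ 0.383 rad (21.9°).
Interpolate at f = 1/2 with slerp weights a = sin((1−f)δ)/sin δ ≈ 0.509, b = sin(fδ)/sin δ ≈ 0.509.
p = a·p₁ + b·p₂ ≈ (0.005, 0.962, -0.275); φ = arcsin(p_z) ≈ -15.94°, λ = atan2(p_y, p_x) ≈ 89.70°.

≈ 15.9°S, 89.7°E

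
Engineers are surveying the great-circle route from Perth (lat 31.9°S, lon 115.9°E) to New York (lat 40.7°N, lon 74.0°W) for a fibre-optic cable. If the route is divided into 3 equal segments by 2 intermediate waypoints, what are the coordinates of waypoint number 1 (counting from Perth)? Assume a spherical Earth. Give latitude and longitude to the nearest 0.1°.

≈ lat 14.4°N, lon 148.8°E

Convert each endpoint to a unit vector on the sphere (x = cos φ cos λ, y = cos φ sin λ, z = sin φ).
The central angle between the endpoints is δ = arccos(p₁·p₂) ≈ 2.935 rad (168.1°).
Interpolate at f = 1/3 with slerp weights a = sin((1−f)δ)/sin δ ≈ 4.508, b = sin(fδ)/sin δ ≈ 4.035.
p = a·p₁ + b·p₂ ≈ (-0.828, 0.502, 0.249); φ = arcsin(p_z) ≈ 14.44°, λ = atan2(p_y, p_x) ≈ 148.80°.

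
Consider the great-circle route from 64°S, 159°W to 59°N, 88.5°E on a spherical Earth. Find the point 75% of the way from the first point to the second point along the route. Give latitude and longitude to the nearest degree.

≈ 29°N, 122°E

Convert each endpoint to a unit vector on the sphere (x = cos φ cos λ, y = cos φ sin λ, z = sin φ).
The central angle between the endpoints is δ = arccos(p₁·p₂) ≈ 2.600 rad (149.0°).
Interpolate at f = 0.75 with slerp weights a = sin((1−f)δ)/sin δ ≈ 1.174, b = sin(fδ)/sin δ ≈ 1.802.
p = a·p₁ + b·p₂ ≈ (-0.456, 0.743, 0.489); φ = arcsin(p_z) ≈ 29.31°, λ = atan2(p_y, p_x) ≈ 121.53°.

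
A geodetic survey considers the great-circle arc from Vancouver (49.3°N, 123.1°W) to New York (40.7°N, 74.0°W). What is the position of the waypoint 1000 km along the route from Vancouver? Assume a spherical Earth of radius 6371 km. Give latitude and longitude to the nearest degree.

Convert each endpoint to a unit vector on the sphere (x = cos φ cos λ, y = cos φ sin λ, z = sin φ).
The central angle between the endpoints is δ = arccos(p₁·p₂) ≈ 0.613 rad (35.1°). The total great-circle distance is δ·R ≈ 0.613 × 6371 ≈ 3904 km, so the target fraction is f = 1000/3904 ≈ 0.256.
Interpolate at f ≈ 0.256 with slerp weights a = sin((1−f)δ)/sin δ ≈ 0.765, b = sin(fδ)/sin δ ≈ 0.272.
p = a·p₁ + b·p₂ ≈ (-0.216, -0.616, 0.757); φ = arcsin(p_z) ≈ 49.24°, λ = atan2(p_y, p_x) ≈ -109.30°.

≈ (49°N, 109°W)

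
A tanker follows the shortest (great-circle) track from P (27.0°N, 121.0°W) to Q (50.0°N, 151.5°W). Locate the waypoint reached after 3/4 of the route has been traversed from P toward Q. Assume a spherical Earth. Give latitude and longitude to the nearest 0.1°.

Write both endpoints as unit vectors p₁, p₂ with components (cos φ cos λ, cos φ sin λ, sin φ).
The central angle between the endpoints is δ = arccos(p₁·p₂) ≈ 0.571 rad (32.7°).
Interpolate at f = 3/4 with slerp weights a = sin((1−f)δ)/sin δ ≈ 0.263, b = sin(fδ)/sin δ ≈ 0.768.
p = a·p₁ + b·p₂ ≈ (-0.555, -0.437, 0.708); φ = arcsin(p_z) ≈ 45.08°, λ = atan2(p_y, p_x) ≈ -141.79°.

≈ (45.1°N, 141.8°W)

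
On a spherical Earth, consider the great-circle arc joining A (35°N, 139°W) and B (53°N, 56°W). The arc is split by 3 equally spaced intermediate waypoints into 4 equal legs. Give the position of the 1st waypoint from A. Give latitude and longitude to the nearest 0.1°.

≈ (44.7°N, 124.6°W)

Write both endpoints as unit vectors p₁, p₂ with components (cos φ cos λ, cos φ sin λ, sin φ).
The central angle between the endpoints is δ = arccos(p₁·p₂) ≈ 1.026 rad (58.8°).
Interpolate at f = 1/4 with slerp weights a = sin((1−f)δ)/sin δ ≈ 0.814, b = sin(fδ)/sin δ ≈ 0.297.
p = a·p₁ + b·p₂ ≈ (-0.403, -0.585, 0.704); φ = arcsin(p_z) ≈ 44.71°, λ = atan2(p_y, p_x) ≈ -124.56°.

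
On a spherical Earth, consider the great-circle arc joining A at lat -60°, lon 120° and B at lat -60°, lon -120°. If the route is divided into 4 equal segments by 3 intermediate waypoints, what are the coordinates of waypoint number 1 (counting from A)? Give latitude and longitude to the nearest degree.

≈ lat -70°, lon 141°

Write both endpoints as unit vectors p₁, p₂ with components (cos φ cos λ, cos φ sin λ, sin φ).
The central angle between the endpoints is δ = arccos(p₁·p₂) ≈ 0.896 rad (51.3°).
Interpolate at f = 1/4 with slerp weights a = sin((1−f)δ)/sin δ ≈ 0.797, b = sin(fδ)/sin δ ≈ 0.284.
p = a·p₁ + b·p₂ ≈ (-0.270, 0.222, -0.937); φ = arcsin(p_z) ≈ -69.52°, λ = atan2(p_y, p_x) ≈ 140.61°.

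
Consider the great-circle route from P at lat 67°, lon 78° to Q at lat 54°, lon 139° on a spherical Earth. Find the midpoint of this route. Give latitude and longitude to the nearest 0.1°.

Convert each endpoint to a unit vector on the sphere (x = cos φ cos λ, y = cos φ sin λ, z = sin φ).
The central angle between the endpoints is δ = arccos(p₁·p₂) ≈ 0.543 rad (31.1°).
Interpolate at f = 1/2 with slerp weights a = sin((1−f)δ)/sin δ ≈ 0.519, b = sin(fδ)/sin δ ≈ 0.519.
p = a·p₁ + b·p₂ ≈ (-0.188, 0.399, 0.898); φ = arcsin(p_z) ≈ 63.85°, λ = atan2(p_y, p_x) ≈ 115.26°.

≈ lat 63.9°, lon 115.3°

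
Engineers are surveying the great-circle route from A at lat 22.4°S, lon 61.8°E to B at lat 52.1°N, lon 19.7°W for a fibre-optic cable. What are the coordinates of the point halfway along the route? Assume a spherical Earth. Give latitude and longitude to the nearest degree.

≈ lat 19°N, lon 31°E

From cos δ = sin φ₁ sin φ₂ + cos φ₁ cos φ₂ cos Δλ, the central angle is δ ≈ 1.789 rad (102.5°).
Interpolate at f = 1/2 with slerp weights a = sin((1−f)δ)/sin δ ≈ 0.799, b = sin(fδ)/sin δ ≈ 0.799.
p = a·p₁ + b·p₂ ≈ (0.811, 0.486, 0.326); φ = arcsin(p_z) ≈ 19.03°, λ = atan2(p_y, p_x) ≈ 30.91°.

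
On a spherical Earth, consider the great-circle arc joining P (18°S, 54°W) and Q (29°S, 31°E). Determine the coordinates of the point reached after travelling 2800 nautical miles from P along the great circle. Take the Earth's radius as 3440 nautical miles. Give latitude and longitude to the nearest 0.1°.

Convert each endpoint to a unit vector on the sphere (x = cos φ cos λ, y = cos φ sin λ, z = sin φ).
The central angle between the endpoints is δ = arccos(p₁·p₂) ≈ 1.347 rad (77.2°). The total great-circle distance is δ·R ≈ 1.347 × 3440 ≈ 4632 nmi, so the target fraction is f = 2800/4632 ≈ 0.604.
Interpolate at f ≈ 0.604 with slerp weights a = sin((1−f)δ)/sin δ ≈ 0.521, b = sin(fδ)/sin δ ≈ 0.746.
p = a·p₁ + b·p₂ ≈ (0.850, -0.065, -0.522); φ = arcsin(p_z) ≈ -31.50°, λ = atan2(p_y, p_x) ≈ -4.36°.

≈ (31.5°S, 4.4°W)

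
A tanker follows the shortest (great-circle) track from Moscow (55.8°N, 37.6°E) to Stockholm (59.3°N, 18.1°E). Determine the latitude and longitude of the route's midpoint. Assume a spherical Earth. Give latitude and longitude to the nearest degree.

Convert each endpoint to a unit vector on the sphere (x = cos φ cos λ, y = cos φ sin λ, z = sin φ).
The central angle between the endpoints is δ = arccos(p₁·p₂) ≈ 0.192 rad (11.0°).
Interpolate at f = 1/2 with slerp weights a = sin((1−f)δ)/sin δ ≈ 0.502, b = sin(fδ)/sin δ ≈ 0.502.
p = a·p₁ + b·p₂ ≈ (0.467, 0.252, 0.847); φ = arcsin(p_z) ≈ 57.93°, λ = atan2(p_y, p_x) ≈ 28.32°.

≈ (58°N, 28°E)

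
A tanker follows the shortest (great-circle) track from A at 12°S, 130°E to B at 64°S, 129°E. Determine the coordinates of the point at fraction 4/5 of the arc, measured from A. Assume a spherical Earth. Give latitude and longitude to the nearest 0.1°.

Convert each endpoint to a unit vector on the sphere (x = cos φ cos λ, y = cos φ sin λ, z = sin φ).
The central angle between the endpoints is δ = arccos(p₁·p₂) ≈ 0.908 rad (52.0°).
Interpolate at f = 4/5 with slerp weights a = sin((1−f)δ)/sin δ ≈ 0.229, b = sin(fδ)/sin δ ≈ 0.843.
p = a·p₁ + b·p₂ ≈ (-0.376, 0.459, -0.805); φ = arcsin(p_z) ≈ -53.60°, λ = atan2(p_y, p_x) ≈ 129.38°.

≈ 53.6°S, 129.4°E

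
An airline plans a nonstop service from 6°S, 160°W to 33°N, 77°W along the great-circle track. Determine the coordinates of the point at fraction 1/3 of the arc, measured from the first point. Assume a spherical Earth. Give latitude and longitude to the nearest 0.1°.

From cos δ = sin φ₁ sin φ₂ + cos φ₁ cos φ₂ cos Δλ, the central angle is δ ≈ 1.526 rad (87.4°).
Interpolate at f = 1/3 with slerp weights a = sin((1−f)δ)/sin δ ≈ 0.852, b = sin(fδ)/sin δ ≈ 0.488.
p = a·p₁ + b·p₂ ≈ (-0.704, -0.688, 0.177); φ = arcsin(p_z) ≈ 10.17°, λ = atan2(p_y, p_x) ≈ -135.65°.

≈ 10.2°N, 135.7°W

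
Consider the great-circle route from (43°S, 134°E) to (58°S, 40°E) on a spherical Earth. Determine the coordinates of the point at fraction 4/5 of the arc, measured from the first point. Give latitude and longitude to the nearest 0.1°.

From cos δ = sin φ₁ sin φ₂ + cos φ₁ cos φ₂ cos Δλ, the central angle is δ ≈ 0.987 rad (56.5°).
Interpolate at f = 4/5 with slerp weights a = sin((1−f)δ)/sin δ ≈ 0.235, b = sin(fδ)/sin δ ≈ 0.851.
p = a·p₁ + b·p₂ ≈ (0.226, 0.414, -0.882); φ = arcsin(p_z) ≈ -61.88°, λ = atan2(p_y, p_x) ≈ 61.34°.

≈ (61.9°S, 61.3°E)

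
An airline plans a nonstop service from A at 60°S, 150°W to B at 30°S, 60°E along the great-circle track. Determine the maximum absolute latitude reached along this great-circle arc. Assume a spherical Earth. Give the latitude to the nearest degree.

≈ 77°S

The great circle lies in the plane with unit normal n̂ = (p₁ × p₂)/|p₁ × p₂|.
Here n̂_z ≈ -0.217; the vertex latitude is φ_max = arccos|n̂_z| ≈ 77.5°.
Check via Clairaut: cos φ_max = |cos φ₁| · sin C = cos(60.0°)·sin(154.3°) ≈ 0.217, again giving ≈ 77.5°.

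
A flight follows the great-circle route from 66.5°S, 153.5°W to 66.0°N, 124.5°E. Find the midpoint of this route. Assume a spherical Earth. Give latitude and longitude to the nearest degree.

≈ 0°N, 165°E

Write both endpoints as unit vectors p₁, p₂ with components (cos φ cos λ, cos φ sin λ, sin φ).
The central angle between the endpoints is δ = arccos(p₁·p₂) ≈ 2.524 rad (144.6°).
Interpolate at f = 1/2 with slerp weights a = sin((1−f)δ)/sin δ ≈ 1.645, b = sin(fδ)/sin δ ≈ 1.645.
p = a·p₁ + b·p₂ ≈ (-0.966, 0.259, -0.006); φ = arcsin(p_z) ≈ -0.33°, λ = atan2(p_y, p_x) ≈ 165.01°.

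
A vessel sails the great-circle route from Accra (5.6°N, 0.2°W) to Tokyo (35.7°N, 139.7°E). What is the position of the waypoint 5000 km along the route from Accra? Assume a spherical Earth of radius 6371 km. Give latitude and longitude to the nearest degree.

Write both endpoints as unit vectors p₁, p₂ with components (cos φ cos λ, cos φ sin λ, sin φ).
The central angle between the endpoints is δ = arccos(p₁·p₂) ≈ 2.167 rad (124.1°). The total great-circle distance is δ·R ≈ 2.167 × 6371 ≈ 13804 km, so the target fraction is f = 5000/13804 ≈ 0.362.
Interpolate at f ≈ 0.362 with slerp weights a = sin((1−f)δ)/sin δ ≈ 1.187, b = sin(fδ)/sin δ ≈ 0.854.
p = a·p₁ + b·p₂ ≈ (0.652, 0.444, 0.614); φ = arcsin(p_z) ≈ 37.88°, λ = atan2(p_y, p_x) ≈ 34.27°.

≈ 38°N, 34°E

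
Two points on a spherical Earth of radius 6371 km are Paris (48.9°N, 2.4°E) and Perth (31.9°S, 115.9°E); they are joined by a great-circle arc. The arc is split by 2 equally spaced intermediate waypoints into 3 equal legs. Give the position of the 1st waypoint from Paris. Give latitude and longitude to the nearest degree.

From cos δ = sin φ₁ sin φ₂ + cos φ₁ cos φ₂ cos Δλ, the central angle is δ ≈ 2.240 rad (128.4°).
Interpolate at f = 1/3 with slerp weights a = sin((1−f)δ)/sin δ ≈ 1.272, b = sin(fδ)/sin δ ≈ 0.866.
p = a·p₁ + b·p₂ ≈ (0.514, 0.697, 0.500); φ = arcsin(p_z) ≈ 30.03°, λ = atan2(p_y, p_x) ≈ 53.59°.

≈ 30°N, 54°E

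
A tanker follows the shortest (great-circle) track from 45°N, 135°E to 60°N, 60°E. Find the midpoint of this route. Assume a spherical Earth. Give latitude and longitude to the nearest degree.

Convert each endpoint to a unit vector on the sphere (x = cos φ cos λ, y = cos φ sin λ, z = sin φ).
The central angle between the endpoints is δ = arccos(p₁·p₂) ≈ 0.790 rad (45.3°).
Interpolate at f = 1/2 with slerp weights a = sin((1−f)δ)/sin δ ≈ 0.542, b = sin(fδ)/sin δ ≈ 0.542.
p = a·p₁ + b·p₂ ≈ (-0.135, 0.505, 0.852); φ = arcsin(p_z) ≈ 58.45°, λ = atan2(p_y, p_x) ≈ 105.00°.

≈ 58°N, 105°E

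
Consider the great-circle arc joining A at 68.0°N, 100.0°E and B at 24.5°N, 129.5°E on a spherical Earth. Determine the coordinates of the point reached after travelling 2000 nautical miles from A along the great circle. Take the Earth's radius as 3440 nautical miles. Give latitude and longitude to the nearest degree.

Write both endpoints as unit vectors p₁, p₂ with components (cos φ cos λ, cos φ sin λ, sin φ).
The central angle between the endpoints is δ = arccos(p₁·p₂) ≈ 0.821 rad (47.1°). The total great-circle distance is δ·R ≈ 0.821 × 3440 ≈ 2826 nmi, so the target fraction is f = 2000/2826 ≈ 0.708.
Interpolate at f ≈ 0.708 with slerp weights a = sin((1−f)δ)/sin δ ≈ 0.325, b = sin(fδ)/sin δ ≈ 0.750.
p = a·p₁ + b·p₂ ≈ (-0.455, 0.647, 0.612); φ = arcsin(p_z) ≈ 37.75°, λ = atan2(p_y, p_x) ≈ 125.16°.

≈ 38°N, 125°E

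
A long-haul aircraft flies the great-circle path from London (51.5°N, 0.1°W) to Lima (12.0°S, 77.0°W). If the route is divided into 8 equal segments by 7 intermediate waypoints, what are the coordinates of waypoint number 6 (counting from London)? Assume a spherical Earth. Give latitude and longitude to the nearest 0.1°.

≈ 6.3°N, 63.3°W

The haversine formula gives a central angle δ ≈ 1.596 rad (91.4°) between the endpoints.
Interpolate at f = 6/8 with slerp weights a = sin((1−f)δ)/sin δ ≈ 0.389, b = sin(fδ)/sin δ ≈ 0.931.
p = a·p₁ + b·p₂ ≈ (0.447, -0.888, 0.110); φ = arcsin(p_z) ≈ 6.34°, λ = atan2(p_y, p_x) ≈ -63.29°.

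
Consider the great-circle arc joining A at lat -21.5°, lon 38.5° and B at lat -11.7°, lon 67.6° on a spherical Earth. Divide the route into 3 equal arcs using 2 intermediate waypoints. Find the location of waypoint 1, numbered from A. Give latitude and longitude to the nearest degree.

Write both endpoints as unit vectors p₁, p₂ with components (cos φ cos λ, cos φ sin λ, sin φ).
The central angle between the endpoints is δ = arccos(p₁·p₂) ≈ 0.515 rad (29.5°).
Interpolate at f = 1/3 with slerp weights a = sin((1−f)δ)/sin δ ≈ 0.683, b = sin(fδ)/sin δ ≈ 0.347.
p = a·p₁ + b·p₂ ≈ (0.627, 0.710, -0.321); φ = arcsin(p_z) ≈ -18.71°, λ = atan2(p_y, p_x) ≈ 48.54°.

≈ lat -19°, lon 49°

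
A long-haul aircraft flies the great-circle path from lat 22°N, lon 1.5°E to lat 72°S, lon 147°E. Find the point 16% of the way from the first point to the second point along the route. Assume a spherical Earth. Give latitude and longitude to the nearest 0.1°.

≈ lat 2.2°N, lon 5.8°E

Write both endpoints as unit vectors p₁, p₂ with components (cos φ cos λ, cos φ sin λ, sin φ).
The central angle between the endpoints is δ = arccos(p₁·p₂) ≈ 2.205 rad (126.3°).
Interpolate at f = 0.16 with slerp weights a = sin((1−f)δ)/sin δ ≈ 1.192, b = sin(fδ)/sin δ ≈ 0.429.
p = a·p₁ + b·p₂ ≈ (0.994, 0.101, 0.039); φ = arcsin(p_z) ≈ 2.23°, λ = atan2(p_y, p_x) ≈ 5.81°.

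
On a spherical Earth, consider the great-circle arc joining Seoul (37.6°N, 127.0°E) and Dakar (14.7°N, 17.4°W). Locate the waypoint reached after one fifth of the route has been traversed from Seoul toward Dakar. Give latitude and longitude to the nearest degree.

From cos δ = sin φ₁ sin φ₂ + cos φ₁ cos φ₂ cos Δλ, the central angle is δ ≈ 2.058 rad (117.9°).
Interpolate at f = 1/5 with slerp weights a = sin((1−f)δ)/sin δ ≈ 1.129, b = sin(fδ)/sin δ ≈ 0.453.
p = a·p₁ + b·p₂ ≈ (-0.120, 0.583, 0.803); φ = arcsin(p_z) ≈ 53.46°, λ = atan2(p_y, p_x) ≈ 101.64°.

≈ 53°N, 102°E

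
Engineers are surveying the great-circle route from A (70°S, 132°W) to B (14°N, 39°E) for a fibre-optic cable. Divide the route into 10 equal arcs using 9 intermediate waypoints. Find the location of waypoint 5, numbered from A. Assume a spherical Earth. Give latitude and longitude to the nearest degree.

≈ (48°S, 34°E)

The haversine formula gives a central angle δ ≈ 2.159 rad (123.7°) between the endpoints.
Interpolate at f = 5/10 with slerp weights a = sin((1−f)δ)/sin δ ≈ 1.060, b = sin(fδ)/sin δ ≈ 1.060.
p = a·p₁ + b·p₂ ≈ (0.557, 0.378, -0.740); φ = arcsin(p_z) ≈ -47.71°, λ = atan2(p_y, p_x) ≈ 34.16°.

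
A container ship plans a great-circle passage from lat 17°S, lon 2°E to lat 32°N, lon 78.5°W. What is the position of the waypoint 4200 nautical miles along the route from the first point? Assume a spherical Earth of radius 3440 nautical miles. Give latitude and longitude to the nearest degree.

≈ lat 23°N, lon 57°W

Convert each endpoint to a unit vector on the sphere (x = cos φ cos λ, y = cos φ sin λ, z = sin φ).
The central angle between the endpoints is δ = arccos(p₁·p₂) ≈ 1.592 rad (91.2°). The total great-circle distance is δ·R ≈ 1.592 × 3440 ≈ 5476 nmi, so the target fraction is f = 4200/5476 ≈ 0.767.
Interpolate at f ≈ 0.767 with slerp weights a = sin((1−f)δ)/sin δ ≈ 0.363, b = sin(fδ)/sin δ ≈ 0.940.
p = a·p₁ + b·p₂ ≈ (0.505, -0.769, 0.392); φ = arcsin(p_z) ≈ 23.07°, λ = atan2(p_y, p_x) ≈ -56.68°.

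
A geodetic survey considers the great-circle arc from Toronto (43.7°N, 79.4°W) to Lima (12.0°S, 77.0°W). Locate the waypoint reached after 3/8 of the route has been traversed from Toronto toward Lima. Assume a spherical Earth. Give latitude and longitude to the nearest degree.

≈ 23°N, 78°W

Write both endpoints as unit vectors p₁, p₂ with components (cos φ cos λ, cos φ sin λ, sin φ).
The central angle between the endpoints is δ = arccos(p₁·p₂) ≈ 0.973 rad (55.7°).
Interpolate at f = 3/8 with slerp weights a = sin((1−f)δ)/sin δ ≈ 0.691, b = sin(fδ)/sin δ ≈ 0.432.
p = a·p₁ + b·p₂ ≈ (0.187, -0.903, 0.388); φ = arcsin(p_z) ≈ 22.82°, λ = atan2(p_y, p_x) ≈ -78.30°.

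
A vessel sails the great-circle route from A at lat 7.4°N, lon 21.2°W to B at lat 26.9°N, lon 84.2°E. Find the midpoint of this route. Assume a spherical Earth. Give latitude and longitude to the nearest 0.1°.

The haversine formula gives a central angle δ ≈ 1.748 rad (100.2°) between the endpoints.
Interpolate at f = 1/2 with slerp weights a = sin((1−f)δ)/sin δ ≈ 0.779, b = sin(fδ)/sin δ ≈ 0.779.
p = a·p₁ + b·p₂ ≈ (0.791, 0.412, 0.453); φ = arcsin(p_z) ≈ 26.93°, λ = atan2(p_y, p_x) ≈ 27.52°.

≈ lat 26.9°N, lon 27.5°E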